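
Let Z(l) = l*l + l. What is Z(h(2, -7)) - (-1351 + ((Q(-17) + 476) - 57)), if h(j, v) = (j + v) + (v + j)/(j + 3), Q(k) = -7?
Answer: 969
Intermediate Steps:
h(j, v) = j + v + (j + v)/(3 + j) (h(j, v) = (j + v) + (j + v)/(3 + j) = j + v + (j + v)/(3 + j))
Z(l) = l + l² (Z(l) = l² + l = l + l²)
Z(h(2, -7)) - (-1351 + ((Q(-17) + 476) - 57)) = ((2² + 4*2 + 4*(-7) + 2*(-7))/(3 + 2))*(1 + (2² + 4*2 + 4*(-7) + 2*(-7))/(3 + 2)) - (-1351 + ((-7 + 476) - 57)) = ((4 + 8 - 28 - 14)/5)*(1 + (4 + 8 - 28 - 14)/5) - (-1351 + (469 - 57)) = ((⅕)*(-30))*(1 + (⅕)*(-30)) - (-1351 + 412) = -6*(1 - 6) - 1*(-939) = -6*(-5) + 939 = 30 + 939 = 969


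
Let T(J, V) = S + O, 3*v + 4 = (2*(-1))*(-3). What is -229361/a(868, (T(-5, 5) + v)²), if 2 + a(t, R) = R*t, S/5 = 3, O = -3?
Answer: -2064249/1253374 ≈ -1.6470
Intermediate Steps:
S = 15 (S = 5*3 = 15)
v = ⅔ (v = -4/3 + ((2*(-1))*(-3))/3 = -4/3 + (-2*(-3))/3 = -4/3 + (⅓)*6 = -4/3 + 2 = ⅔ ≈ 0.66667)
T(J, V) = 12 (T(J, V) = 15 - 3 = 12)
a(t, R) = -2 + R*t
-229361/a(868, (T(-5, 5) + v)²) = -229361/(-2 + (12 + ⅔)²*868) = -229361/(-2 + (38/3)²*868) = -229361/(-2 + (1444/9)*868) = -229361/(-2 + 1253392/9) = -229361/1253374/9 = -229361*9/1253374 = -2064249/1253374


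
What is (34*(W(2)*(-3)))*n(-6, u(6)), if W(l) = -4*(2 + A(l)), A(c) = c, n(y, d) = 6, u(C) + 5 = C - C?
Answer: 9792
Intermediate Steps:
u(C) = -5 (u(C) = -5 + (C - C) = -5 + 0 = -5)
W(l) = -8 - 4*l (W(l) = -4*(2 + l) = -8 - 4*l)
(34*(W(2)*(-3)))*n(-6, u(6)) = (34*((-8 - 4*2)*(-3)))*6 = (34*((-8 - 8)*(-3)))*6 = (34*(-16*(-3)))*6 = (34*48)*6 = 1632*6 = 9792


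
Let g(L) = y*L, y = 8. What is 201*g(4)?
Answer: 6432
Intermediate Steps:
g(L) = 8*L
201*g(4) = 201*(8*4) = 201*32 = 6432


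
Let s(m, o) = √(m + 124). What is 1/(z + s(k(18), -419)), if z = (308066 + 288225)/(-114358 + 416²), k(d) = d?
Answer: -35001089118/133691682287 + 3445455204*√142/133691682287 ≈ 0.045300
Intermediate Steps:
s(m, o) = √(124 + m)
z = 596291/58698 (z = 596291/(-114358 + 173056) = 596291/58698 ≈ 10.159)
1/(z + s(k(18), -419)) = 1/(596291/58698 + √(124 + 18)) = 1/(596291/58698 + √142)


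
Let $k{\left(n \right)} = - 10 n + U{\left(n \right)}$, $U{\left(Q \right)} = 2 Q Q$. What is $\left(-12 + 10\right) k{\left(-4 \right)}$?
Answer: $-144$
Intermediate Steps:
$U{\left(Q \right)} = 2 Q^{2}$
$k{\left(n \right)} = - 10 n + 2 n^{2}$
$\left(-12 + 10\right) k{\left(-4 \right)} = \left(-12 + 10\right) 2 \left(-4\right) \left(-5 - 4\right) = - 2 \cdot 2 \left(-4\right) \left(-9\right) = \left(-2\right) 72 = -144$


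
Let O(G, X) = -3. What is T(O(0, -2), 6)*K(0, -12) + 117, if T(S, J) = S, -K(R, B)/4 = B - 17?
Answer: -231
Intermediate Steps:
K(R, B) = 68 - 4*B (K(R, B) = -4*(B - 17) = -4*(-17 + B) = 68 - 4*B)
T(O(0, -2), 6)*K(0, -12) + 117 = -3*(68 - 4*(-12)) + 117 = -3*(68 + 48) + 117 = -3*116 + 117 = -348 + 117 = -231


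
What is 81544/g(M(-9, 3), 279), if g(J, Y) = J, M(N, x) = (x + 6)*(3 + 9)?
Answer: 20386/27 ≈ 755.04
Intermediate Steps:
M(N, x) = 72 + 12*x (M(N, x) = (6 + x)*12 = 72 + 12*x)
81544/g(M(-9, 3), 279) = 81544/(72 + 12*3) = 81544/(72 + 36) = 81544/108 = 81544*(1/108) = 20386/27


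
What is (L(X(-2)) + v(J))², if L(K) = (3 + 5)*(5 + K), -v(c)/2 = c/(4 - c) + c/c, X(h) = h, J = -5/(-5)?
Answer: 4096/9 ≈ 455.11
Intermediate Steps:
J = 1 (J = -5*(-⅕) = 1)
v(c) = -2 - 2*c/(4 - c) (v(c) = -2*(c/(4 - c) + c/c) = -2*(c/(4 - c) + 1) = -2*(1 + c/(4 - c)) = -2 - 2*c/(4 - c))
L(K) = 40 + 8*K (L(K) = 8*(5 + K) = 40 + 8*K)
(L(X(-2)) + v(J))² = ((40 + 8*(-2)) + 8/(-4 + 1))² = ((40 - 16) + 8/(-3))² = (24 + 8*(-⅓))² = (24 - 8/3)² = (64/3)² = 4096/9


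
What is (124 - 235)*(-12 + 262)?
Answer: -27750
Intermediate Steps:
(124 - 235)*(-12 + 262) = -111*250 = -27750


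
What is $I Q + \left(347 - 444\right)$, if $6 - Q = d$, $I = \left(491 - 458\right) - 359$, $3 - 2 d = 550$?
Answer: $-91214$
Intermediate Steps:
$d = - \frac{547}{2}$ ($d = \frac{3}{2} - 275 = - \frac{547}{2} \approx -273.5$)
$I = -326$ ($I = 33 - 359 = -326$)
$Q = \frac{559}{2}$ ($Q = 6 - - \frac{547}{2} = 6 + \frac{547}{2} = \frac{559}{2} \approx 279.5$)
$I Q + \left(347 - 444\right) = \left(-326\right) \frac{559}{2} + \left(347 - 444\right) = -91117 - 97 = -91214$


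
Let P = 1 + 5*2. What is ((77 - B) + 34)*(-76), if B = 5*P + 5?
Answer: -3876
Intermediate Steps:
P = 11 (P = 1 + 10 = 11)
B = 60 (B = 5*11 + 5 = 55 + 5 = 60)
((77 - B) + 34)*(-76) = ((77 - 1*60) + 34)*(-76) = ((77 - 60) + 34)*(-76) = (17 + 34)*(-76) = 51*(-76) = -3876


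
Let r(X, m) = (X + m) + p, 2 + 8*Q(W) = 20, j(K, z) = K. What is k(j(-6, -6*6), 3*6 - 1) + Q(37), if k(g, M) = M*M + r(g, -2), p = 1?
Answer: 1137/4 ≈ 284.25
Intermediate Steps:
Q(W) = 9/4 (Q(W) = -¼ + (⅛)*20 = -¼ + 5/2 = 9/4)
r(X, m) = 1 + X + m (r(X, m) = (X + m) + 1 = 1 + X + m)
k(g, M) = -1 + g + M² (k(g, M) = M*M + (1 + g - 2) = M² + (-1 + g) = -1 + g + M²)
k(j(-6, -6*6), 3*6 - 1) + Q(37) = (-1 - 6 + (3*6 - 1)²) + 9/4 = (-1 - 6 + (18 - 1)²) + 9/4 = (-1 - 6 + 17²) + 9/4 = (-1 - 6 + 289) + 9/4 = 282 + 9/4 = 1137/4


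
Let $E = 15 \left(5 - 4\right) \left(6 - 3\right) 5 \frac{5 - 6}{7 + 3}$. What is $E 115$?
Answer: $- \frac{5175}{2} \approx -2587.5$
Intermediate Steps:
$E = - \frac{45}{2}$ ($E = 15 \cdot 1 \cdot 3 \cdot 5 \left(- \frac{1}{10}\right) = 15 \cdot 1 \cdot 15 \left(\left(-1\right) \frac{1}{10}\right) = 15 \cdot 15 \left(- \frac{1}{10}\right) = 225 \left(- \frac{1}{10}\right) = - \frac{45}{2} \approx -22.5$)
$E 115 = \left(- \frac{45}{2}\right) 115 = - \frac{5175}{2}$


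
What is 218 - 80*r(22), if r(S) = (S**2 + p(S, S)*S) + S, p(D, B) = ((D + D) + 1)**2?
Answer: -3604262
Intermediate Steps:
p(D, B) = (1 + 2*D)**2 (p(D, B) = (2*D + 1)**2 = (1 + 2*D)**2)
r(S) = S + S**2 + S*(1 + 2*S)**2 (r(S) = (S**2 + (1 + 2*S)**2*S) + S = (S**2 + S*(1 + 2*S)**2) + S = S + S**2 + S*(1 + 2*S)**2)
218 - 80*r(22) = 218 - 1760*(1 + 22 + (1 + 2*22)**2) = 218 - 1760*(1 + 22 + (1 + 44)**2) = 218 - 1760*(1 + 22 + 45**2) = 218 - 1760*(1 + 22 + 2025) = 218 - 1760*2048 = 218 - 80*45056 = 218 - 3604480 = -3604262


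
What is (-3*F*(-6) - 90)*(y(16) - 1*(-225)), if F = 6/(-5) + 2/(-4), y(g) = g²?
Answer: -290043/5 ≈ -58009.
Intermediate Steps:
F = -17/10 (F = 6*(-⅕) + 2*(-¼) = -6/5 - ½ = -17/10 ≈ -1.7000)
(-3*F*(-6) - 90)*(y(16) - 1*(-225)) = (-3*(-17/10)*(-6) - 90)*(16² - 1*(-225)) = ((51/10)*(-6) - 90)*(256 + 225) = (-153/5 - 90)*481 = -603/5*481 = -290043/5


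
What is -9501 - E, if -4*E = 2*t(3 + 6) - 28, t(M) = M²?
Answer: -18935/2 ≈ -9467.5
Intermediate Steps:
E = -67/2 (E = -(2*(3 + 6)² - 28)/4 = -(2*9² - 28)/4 = -(2*81 - 28)/4 = -(162 - 28)/4 = -¼*134 = -67/2 ≈ -33.500)
-9501 - E = -9501 - 1*(-67/2) = -9501 + 67/2 = -18935/2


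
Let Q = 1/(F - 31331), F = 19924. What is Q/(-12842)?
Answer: 1/146488694 ≈ 6.8265e-9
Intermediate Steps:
Q = -1/11407 (Q = 1/(19924 - 31331) = 1/(-11407) = -1/11407 ≈ -8.7666e-5)
Q/(-12842) = -1/11407/(-12842) = -1/11407*(-1/12842) = 1/146488694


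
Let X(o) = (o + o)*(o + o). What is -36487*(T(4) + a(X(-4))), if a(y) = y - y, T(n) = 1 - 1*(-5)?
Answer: -218922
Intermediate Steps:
T(n) = 6 (T(n) = 1 + 5 = 6)
X(o) = 4*o² (X(o) = (2*o)*(2*o) = 4*o²)
a(y) = 0
-36487*(T(4) + a(X(-4))) = -36487*(6 + 0) = -36487*6 = -218922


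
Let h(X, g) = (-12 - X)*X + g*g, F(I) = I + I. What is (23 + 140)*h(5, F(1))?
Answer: -13203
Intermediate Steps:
F(I) = 2*I
h(X, g) = g² + X*(-12 - X) (h(X, g) = X*(-12 - X) + g² = g² + X*(-12 - X))
(23 + 140)*h(5, F(1)) = (23 + 140)*((2*1)² - 1*5² - 12*5) = 163*(2² - 1*25 - 60) = 163*(4 - 25 - 60) = 163*(-81) = -13203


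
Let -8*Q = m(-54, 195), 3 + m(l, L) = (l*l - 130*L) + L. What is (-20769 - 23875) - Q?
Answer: -189697/4 ≈ -47424.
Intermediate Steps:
m(l, L) = -3 + l² - 129*L (m(l, L) = -3 + ((l*l - 130*L) + L) = -3 + ((l² - 130*L) + L) = -3 + (l² - 129*L) = -3 + l² - 129*L)
Q = 11121/4 (Q = -(-3 + (-54)² - 129*195)/8 = -(-3 + 2916 - 25155)/8 = -⅛*(-22242) = 11121/4 ≈ 2780.3)
(-20769 - 23875) - Q = (-20769 - 23875) - 1*11121/4 = -44644 - 11121/4 = -189697/4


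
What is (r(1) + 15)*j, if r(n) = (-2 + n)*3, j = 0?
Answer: 0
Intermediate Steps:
r(n) = -6 + 3*n
(r(1) + 15)*j = ((-6 + 3*1) + 15)*0 = ((-6 + 3) + 15)*0 = (-3 + 15)*0 = 12*0 = 0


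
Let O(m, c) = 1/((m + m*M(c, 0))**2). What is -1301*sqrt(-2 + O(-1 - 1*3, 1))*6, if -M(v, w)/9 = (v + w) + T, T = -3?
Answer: -3903*I*sqrt(11551)/38 ≈ -11039.0*I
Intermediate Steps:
M(v, w) = 27 - 9*v - 9*w (M(v, w) = -9*((v + w) - 3) = -9*(-3 + v + w) = 27 - 9*v - 9*w)
O(m, c) = (m + m*(27 - 9*c))**(-2) (O(m, c) = 1/((m + m*(27 - 9*c - 9*0))**2) = 1/((m + m*(27 - 9*c + 0))**2) = 1/((m + m*(27 - 9*c))**2) = (m + m*(27 - 9*c))**(-2))
-1301*sqrt(-2 + O(-1 - 1*3, 1))*6 = -1301*sqrt(-2 + 1/((-1 - 1*3)**2*(-28 + 9*1)**2))*6 = -1301*sqrt(-2 + 1/((-1 - 3)**2*(-28 + 9)**2))*6 = -1301*sqrt(-2 + 1/((-4)**2*(-19)**2))*6 = -1301*sqrt(-2 + (1/16)*(1/361))*6 = -1301*sqrt(-2 + 1/5776)*6 = -1301*sqrt(-11551/5776)*6 = -1301*I*sqrt(11551)/76*6 = -3903*I*sqrt(11551)/38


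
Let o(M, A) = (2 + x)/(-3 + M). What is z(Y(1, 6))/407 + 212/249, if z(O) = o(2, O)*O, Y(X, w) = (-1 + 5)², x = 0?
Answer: 78316/101343 ≈ 0.77278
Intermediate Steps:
Y(X, w) = 16 (Y(X, w) = 4² = 16)
o(M, A) = 2/(-3 + M) (o(M, A) = (2 + 0)/(-3 + M) = 2/(-3 + M))
z(O) = -2*O (z(O) = (2/(-3 + 2))*O = (2/(-1))*O = (2*(-1))*O = -2*O)
z(Y(1, 6))/407 + 212/249 = -2*16/407 + 212/249 = -32*1/407 + 212*(1/249) = -32/407 + 212/249 = 78316/101343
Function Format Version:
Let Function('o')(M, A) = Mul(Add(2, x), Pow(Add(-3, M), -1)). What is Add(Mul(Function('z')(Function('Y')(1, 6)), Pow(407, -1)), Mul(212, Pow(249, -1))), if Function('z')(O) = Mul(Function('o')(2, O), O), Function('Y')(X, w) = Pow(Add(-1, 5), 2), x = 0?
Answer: Rational(78316, 101343) ≈ 0.77278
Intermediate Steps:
Function('Y')(X, w) = 16 (Function('Y')(X, w) = Pow(4, 2) = 16)
Function('o')(M, A) = Mul(2, Pow(Add(-3, M), -1)) (Function('o')(M, A) = Mul(Add(2, 0), Pow(Add(-3, M), -1)) = Mul(2, Pow(Add(-3, M), -1)))
Function('z')(O) = Mul(-2, O) (Function('z')(O) = Mul(Mul(2, Pow(Add(-3, 2), -1)), O) = Mul(Mul(2, Pow(-1, -1)), O) = Mul(Mul(2, -1), O) = Mul(-2, O))
Add(Mul(Function('z')(Function('Y')(1, 6)), Pow(407, -1)), Mul(212, Pow(249, -1))) = Add(Mul(Mul(-2, 16), Pow(407, -1)), Mul(212, Pow(249, -1))) = Add(Mul(-32, Rational(1, 407)), Mul(212, Rational(1, 249))) = Add(Rational(-32, 407), Rational(212, 249)) = Rational(78316, 101343)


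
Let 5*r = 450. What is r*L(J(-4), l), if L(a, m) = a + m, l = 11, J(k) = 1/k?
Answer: 1935/2 ≈ 967.50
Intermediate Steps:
r = 90 (r = (⅕)*450 = 90)
r*L(J(-4), l) = 90*(1/(-4) + 11) = 90*(-¼ + 11) = 90*(43/4) = 1935/2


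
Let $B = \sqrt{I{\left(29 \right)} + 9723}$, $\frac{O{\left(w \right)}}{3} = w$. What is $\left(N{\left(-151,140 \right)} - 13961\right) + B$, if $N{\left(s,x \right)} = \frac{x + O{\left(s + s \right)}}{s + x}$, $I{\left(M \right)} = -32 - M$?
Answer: $- \frac{152805}{11} + \sqrt{9662} \approx -13793.0$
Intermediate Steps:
$O{\left(w \right)} = 3 w$
$N{\left(s,x \right)} = \frac{x + 6 s}{s + x}$ ($N{\left(s,x \right)} = \frac{x + 3 \left(s + s\right)}{s + x} = \frac{x + 3 \cdot 2 s}{s + x} = \frac{x + 6 s}{s + x}$)
$B = \sqrt{9662}$ ($B = \sqrt{\left(-32 - 29\right) + 9723} = \sqrt{-61 + 9723} = \sqrt{9662} \approx 98.295$)
$\left(N{\left(-151,140 \right)} - 13961\right) + B = \left(\frac{140 + 6 \left(-151\right)}{-151 + 140} - 13961\right) + \sqrt{9662} = \left(\frac{140 - 906}{-11} - 13961\right) + \sqrt{9662} = \left(\left(- \frac{1}{11}\right) \left(-766\right) - 13961\right) + \sqrt{9662} = \left(\frac{766}{11} - 13961\right) + \sqrt{9662} = - \frac{152805}{11} + \sqrt{9662}$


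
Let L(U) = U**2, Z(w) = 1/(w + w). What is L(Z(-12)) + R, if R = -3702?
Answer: -2132351/576 ≈ -3702.0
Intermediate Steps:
Z(w) = 1/(2*w)
L(Z(-12)) + R = ((1/2)/(-12))**2 - 3702 = ((1/2)*(-1/12))**2 - 3702 = (-1/24)**2 - 3702 = 1/576 - 3702 = -2132351/576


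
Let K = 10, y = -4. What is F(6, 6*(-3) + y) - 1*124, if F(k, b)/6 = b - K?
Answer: -316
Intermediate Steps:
F(k, b) = -60 + 6*b (F(k, b) = 6*(b - 1*10) = 6*(b - 10) = 6*(-10 + b) = -60 + 6*b)
F(6, 6*(-3) + y) - 1*124 = (-60 + 6*(6*(-3) - 4)) - 1*124 = (-60 + 6*(-18 - 4)) - 124 = (-60 + 6*(-22)) - 124 = (-60 - 132) - 124 = -192 - 124 = -316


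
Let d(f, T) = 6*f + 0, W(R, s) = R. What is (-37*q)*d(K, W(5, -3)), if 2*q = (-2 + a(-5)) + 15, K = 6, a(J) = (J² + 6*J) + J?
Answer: -1998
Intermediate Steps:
a(J) = J² + 7*J
q = 3/2 (q = ((-2 - 5*(7 - 5)) + 15)/2 = ((-2 - 5*2) + 15)/2 = ((-2 - 10) + 15)/2 = (-12 + 15)/2 = (½)*3 = 3/2 ≈ 1.5000)
d(f, T) = 6*f
(-37*q)*d(K, W(5, -3)) = (-37*3/2)*(6*6) = -111/2*36 = -1998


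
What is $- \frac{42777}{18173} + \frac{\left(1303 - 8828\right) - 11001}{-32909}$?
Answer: $- \frac{1071075295}{598055257} \approx -1.7909$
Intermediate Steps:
$- \frac{42777}{18173} + \frac{\left(1303 - 8828\right) - 11001}{-32909} = \left(-42777\right) \frac{1}{18173} + \left(-7525 - 11001\right) \left(- \frac{1}{32909}\right) = - \frac{42777}{18173} - - \frac{18526}{32909} = - \frac{42777}{18173} + \frac{18526}{32909} = - \frac{1071075295}{598055257}$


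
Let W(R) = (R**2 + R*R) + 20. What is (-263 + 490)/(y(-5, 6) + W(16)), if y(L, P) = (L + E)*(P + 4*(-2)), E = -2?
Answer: 227/546 ≈ 0.41575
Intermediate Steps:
W(R) = 20 + 2*R**2 (W(R) = (R**2 + R**2) + 20 = 2*R**2 + 20 = 20 + 2*R**2)
y(L, P) = (-8 + P)*(-2 + L) (y(L, P) = (L - 2)*(P + 4*(-2)) = (-2 + L)*(P - 8) = (-2 + L)*(-8 + P) = (-8 + P)*(-2 + L))
(-263 + 490)/(y(-5, 6) + W(16)) = (-263 + 490)/((16 - 8*(-5) - 2*6 - 5*6) + (20 + 2*16**2)) = 227/((16 + 40 - 12 - 30) + (20 + 2*256)) = 227/(14 + (20 + 512)) = 227/(14 + 532) = 227/546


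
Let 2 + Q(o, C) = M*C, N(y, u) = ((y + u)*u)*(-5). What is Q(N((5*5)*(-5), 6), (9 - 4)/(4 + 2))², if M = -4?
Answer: 256/9 ≈ 28.444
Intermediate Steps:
N(y, u) = -5*u*(u + y) (N(y, u) = ((u + y)*u)*(-5) = (u*(u + y))*(-5) = -5*u*(u + y))
Q(o, C) = -2 - 4*C
Q(N((5*5)*(-5), 6), (9 - 4)/(4 + 2))² = (-2 - 4*(9 - 4)/(4 + 2))² = (-2 - 20/6)² = (-2 - 4*⅚)² = (-2 - 10/3)² = (-16/3)² = 256/9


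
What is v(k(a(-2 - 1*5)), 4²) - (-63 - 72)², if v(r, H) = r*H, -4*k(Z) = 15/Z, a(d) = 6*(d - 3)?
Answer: -18224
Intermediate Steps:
a(d) = -18 + 6*d (a(d) = 6*(-3 + d) = -18 + 6*d)
k(Z) = -15/(4*Z)
v(r, H) = H*r
v(k(a(-2 - 1*5)), 4²) - (-63 - 72)² = 4²*(-15/(4*(-18 + 6*(-2 - 1*5)))) - (-63 - 72)² = 16*(-15/(4*(-18 + 6*(-2 - 5)))) - 1*(-135)² = 16*(-15/(4*(-18 + 6*(-7)))) - 1*18225 = 16*(-15/(4*(-18 - 42))) - 18225 = 16*(-15/4/(-60)) - 18225 = 16*(-15/4*(-1/60)) - 18225 = 16*(1/16) - 18225 = 1 - 18225 = -18224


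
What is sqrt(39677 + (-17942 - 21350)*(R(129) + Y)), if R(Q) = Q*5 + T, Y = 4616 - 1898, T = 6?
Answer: I*sqrt(132335071) ≈ 11504.0*I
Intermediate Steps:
Y = 2718
R(Q) = 6 + 5*Q (R(Q) = Q*5 + 6 = 5*Q + 6 = 6 + 5*Q)
sqrt(39677 + (-17942 - 21350)*(R(129) + Y)) = sqrt(39677 + (-17942 - 21350)*((6 + 5*129) + 2718)) = sqrt(39677 - 39292*((6 + 645) + 2718)) = sqrt(39677 - 39292*(651 + 2718)) = sqrt(39677 - 39292*3369) = sqrt(39677 - 132374748) = sqrt(-132335071) = I*sqrt(132335071)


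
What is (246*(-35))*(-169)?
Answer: 1455090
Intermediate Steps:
(246*(-35))*(-169) = -8610*(-169) = 1455090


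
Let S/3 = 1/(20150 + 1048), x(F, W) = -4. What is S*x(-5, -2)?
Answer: -2/3533 ≈ -0.00056609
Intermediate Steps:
S = 1/7066 (S = 3/(20150 + 1048) = 3/21198 = 3*(1/21198) = 1/7066 ≈ 0.00014152)
S*x(-5, -2) = (1/7066)*(-4) = -2/3533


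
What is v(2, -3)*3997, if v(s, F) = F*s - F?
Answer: -11991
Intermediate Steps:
v(s, F) = -F + F*s
v(2, -3)*3997 = -3*(-1 + 2)*3997 = -3*1*3997 = -3*3997 = -11991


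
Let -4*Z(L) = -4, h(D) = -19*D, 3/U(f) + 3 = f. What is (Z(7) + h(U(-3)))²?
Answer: 441/4 ≈ 110.25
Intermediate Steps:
U(f) = 3/(-3 + f)
Z(L) = 1 (Z(L) = -¼*(-4) = 1)
(Z(7) + h(U(-3)))² = (1 - 57/(-3 - 3))² = (1 - 57/(-6))² = (1 - 57*(-1)/6)² = (1 - 19*(-½))² = (1 + 19/2)² = (21/2)² = 441/4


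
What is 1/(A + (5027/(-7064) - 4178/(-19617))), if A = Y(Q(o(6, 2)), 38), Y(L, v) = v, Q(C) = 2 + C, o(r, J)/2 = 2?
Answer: 138574488/5196729277 ≈ 0.026666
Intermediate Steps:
o(r, J) = 4 (o(r, J) = 2*2 = 4)
A = 38
1/(A + (5027/(-7064) - 4178/(-19617))) = 1/(38 + (5027/(-7064) - 4178/(-19617))) = 1/(38 + (5027*(-1/7064) - 4178*(-1/19617))) = 1/(38 + (-5027/7064 + 4178/19617)) = 1/(38 - 69101267/138574488) = 1/(5196729277/138574488) = 138574488/5196729277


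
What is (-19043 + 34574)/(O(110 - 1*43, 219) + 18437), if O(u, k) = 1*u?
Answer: 5177/6168 ≈ 0.83933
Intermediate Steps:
O(u, k) = u
(-19043 + 34574)/(O(110 - 1*43, 219) + 18437) = (-19043 + 34574)/((110 - 1*43) + 18437) = 15531/((110 - 43) + 18437) = 15531/(67 + 18437) = 15531/18504 = 15531*(1/18504) = 5177/6168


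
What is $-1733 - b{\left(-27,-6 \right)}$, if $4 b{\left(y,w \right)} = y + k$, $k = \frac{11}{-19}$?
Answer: $- \frac{32796}{19} \approx -1726.1$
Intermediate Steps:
$k = - \frac{11}{19}$ ($k = 11 \left(- \frac{1}{19}\right) = - \frac{11}{19} \approx -0.57895$)
$b{\left(y,w \right)} = - \frac{11}{76} + \frac{y}{4}$ ($b{\left(y,w \right)} = \frac{y - \frac{11}{19}}{4} = \frac{- \frac{11}{19} + y}{4} = - \frac{11}{76} + \frac{y}{4}$)
$-1733 - b{\left(-27,-6 \right)} = -1733 - \left(- \frac{11}{76} + \frac{1}{4} \left(-27\right)\right) = -1733 - \left(- \frac{11}{76} - \frac{27}{4}\right) = -1733 - - \frac{131}{19} = -1733 + \frac{131}{19} = - \frac{32796}{19}$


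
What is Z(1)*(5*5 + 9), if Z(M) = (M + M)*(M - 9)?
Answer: -544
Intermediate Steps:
Z(M) = 2*M*(-9 + M) (Z(M) = (2*M)*(-9 + M) = 2*M*(-9 + M))
Z(1)*(5*5 + 9) = (2*1*(-9 + 1))*(5*5 + 9) = (2*1*(-8))*(25 + 9) = -16*34 = -544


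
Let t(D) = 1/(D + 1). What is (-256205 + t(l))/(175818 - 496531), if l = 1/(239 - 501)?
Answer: 66869243/83706093 ≈ 0.79886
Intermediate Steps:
l = -1/262 (l = 1/(-262) = -1/262 ≈ -0.0038168)
t(D) = 1/(1 + D)
(-256205 + t(l))/(175818 - 496531) = (-256205 + 1/(1 - 1/262))/(175818 - 496531) = (-256205 + 1/(261/262))/(-320713) = (-256205 + 262/261)*(-1/320713) = -66869243/261*(-1/320713) = 66869243/83706093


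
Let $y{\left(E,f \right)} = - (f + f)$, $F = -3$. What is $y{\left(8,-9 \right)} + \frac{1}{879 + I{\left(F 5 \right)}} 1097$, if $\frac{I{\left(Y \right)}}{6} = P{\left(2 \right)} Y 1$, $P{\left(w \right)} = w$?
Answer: $\frac{13679}{699} \approx 19.569$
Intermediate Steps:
$I{\left(Y \right)} = 12 Y$ ($I{\left(Y \right)} = 6 \cdot 2 Y 1 = 6 \cdot 2 Y = 12 Y$)
$y{\left(E,f \right)} = - 2 f$
$y{\left(8,-9 \right)} + \frac{1}{879 + I{\left(F 5 \right)}} 1097 = \left(-2\right) \left(-9\right) + \frac{1}{879 + 12 \left(\left(-3\right) 5\right)} 1097 = 18 + \frac{1}{879 + 12 \left(-15\right)} 1097 = 18 + \frac{1}{879 - 180} \cdot 1097 = 18 + \frac{1}{699} \cdot 1097 = 18 + \frac{1097}{699} = \frac{13679}{699}$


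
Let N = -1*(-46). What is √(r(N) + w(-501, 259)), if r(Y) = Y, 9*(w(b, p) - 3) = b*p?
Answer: I*√129318/3 ≈ 119.87*I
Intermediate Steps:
w(b, p) = 3 + b*p/9 (w(b, p) = 3 + (b*p)/9 = 3 + b*p/9)
N = 46
√(r(N) + w(-501, 259)) = √(46 + (3 + (⅑)*(-501)*259)) = √(46 + (3 - 43253/3)) = √(46 - 43244/3) = √(-43106/3) = I*√129318/3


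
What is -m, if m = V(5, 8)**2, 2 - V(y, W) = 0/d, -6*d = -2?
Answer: -4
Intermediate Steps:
d = 1/3 (d = -1/6*(-2) = 1/3 ≈ 0.33333)
V(y, W) = 2 (V(y, W) = 2 - 0/1/3 = 2 - 0*3 = 2 - 1*0 = 2 + 0 = 2)
m = 4 (m = 2**2 = 4)
-m = -1*4 = -4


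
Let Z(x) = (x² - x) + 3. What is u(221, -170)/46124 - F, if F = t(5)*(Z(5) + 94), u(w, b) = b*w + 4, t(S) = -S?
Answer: 13472487/23062 ≈ 584.19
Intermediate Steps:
Z(x) = 3 + x² - x
u(w, b) = 4 + b*w
F = -585 (F = (-1*5)*((3 + 5² - 1*5) + 94) = -5*((3 + 25 - 5) + 94) = -5*(23 + 94) = -5*117 = -585)
u(221, -170)/46124 - F = (4 - 170*221)/46124 - 1*(-585) = (4 - 37570)*(1/46124) + 585 = -37566*1/46124 + 585 = -18783/23062 + 585 = 13472487/23062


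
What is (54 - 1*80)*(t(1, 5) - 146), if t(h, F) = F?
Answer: 3666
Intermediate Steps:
(54 - 1*80)*(t(1, 5) - 146) = (54 - 1*80)*(5 - 146) = (54 - 80)*(-141) = -26*(-141) = 3666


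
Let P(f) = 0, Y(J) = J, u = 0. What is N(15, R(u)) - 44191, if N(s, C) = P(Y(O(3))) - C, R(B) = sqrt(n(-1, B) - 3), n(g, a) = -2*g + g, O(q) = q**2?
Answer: -44191 - I*sqrt(2) ≈ -44191.0 - 1.4142*I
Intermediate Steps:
n(g, a) = -g
R(B) = I*sqrt(2) (R(B) = sqrt(-1*(-1) - 3) = sqrt(1 - 3) = sqrt(-2) = I*sqrt(2))
N(s, C) = -C (N(s, C) = 0 - C = -C)
N(15, R(u)) - 44191 = -I*sqrt(2) - 44191 = -44191 - I*sqrt(2)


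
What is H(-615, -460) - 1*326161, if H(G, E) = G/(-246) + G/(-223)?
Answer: -145465461/446 ≈ -3.2616e+5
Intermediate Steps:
H(G, E) = -469*G/54858 (H(G, E) = G*(-1/246) + G*(-1/223) = -G/246 - G/223 = -469*G/54858)
H(-615, -460) - 1*326161 = -469/54858*(-615) - 1*326161 = 2345/446 - 326161 = -145465461/446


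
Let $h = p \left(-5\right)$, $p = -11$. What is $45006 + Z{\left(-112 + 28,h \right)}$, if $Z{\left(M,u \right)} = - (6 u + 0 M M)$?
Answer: $44676$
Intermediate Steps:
$h = 55$ ($h = \left(-11\right) \left(-5\right) = 55$)
$Z{\left(M,u \right)} = - 6 u$ ($Z{\left(M,u \right)} = - (6 u + 0 M) = - (6 u + 0) = - 6 u$)
$45006 + Z{\left(-112 + 28,h \right)} = 45006 - 330 = 44676$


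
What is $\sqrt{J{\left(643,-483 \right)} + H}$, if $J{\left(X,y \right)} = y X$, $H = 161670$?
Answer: $i \sqrt{148899} \approx 385.87 i$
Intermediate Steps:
$J{\left(X,y \right)} = X y$
$\sqrt{J{\left(643,-483 \right)} + H} = \sqrt{643 \left(-483\right) + 161670} = \sqrt{-310569 + 161670} = \sqrt{-148899} = i \sqrt{148899}$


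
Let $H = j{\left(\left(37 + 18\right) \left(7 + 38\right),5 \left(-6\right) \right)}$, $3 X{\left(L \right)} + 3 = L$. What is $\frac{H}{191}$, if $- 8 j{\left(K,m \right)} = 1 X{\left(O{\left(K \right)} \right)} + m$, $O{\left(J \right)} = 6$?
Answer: $\frac{29}{1528} \approx 0.018979$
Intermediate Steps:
$X{\left(L \right)} = -1 + \frac{L}{3}$
$j{\left(K,m \right)} = - \frac{1}{8} - \frac{m}{8}$ ($j{\left(K,m \right)} = - \frac{1 \left(-1 + \frac{1}{3} \cdot 6\right) + m}{8} = - \frac{1 \left(-1 + 2\right) + m}{8} = - \frac{1 \cdot 1 + m}{8} = - \frac{1 + m}{8} = - \frac{1}{8} - \frac{m}{8}$)
$H = \frac{29}{8}$ ($H = - \frac{1}{8} - \frac{5 \left(-6\right)}{8} = - \frac{1}{8} - - \frac{15}{4} = - \frac{1}{8} + \frac{15}{4} = \frac{29}{8} \approx 3.625$)
$\frac{H}{191} = \frac{29}{8 \cdot 191} = \frac{29}{8} \cdot \frac{1}{191} = \frac{29}{1528}$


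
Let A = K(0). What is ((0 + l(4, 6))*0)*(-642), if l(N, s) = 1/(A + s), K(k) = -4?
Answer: 0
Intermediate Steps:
A = -4
l(N, s) = 1/(-4 + s)
((0 + l(4, 6))*0)*(-642) = ((0 + 1/(-4 + 6))*0)*(-642) = ((0 + 1/2)*0)*(-642) = ((0 + ½)*0)*(-642) = ((½)*0)*(-642) = 0*(-642) = 0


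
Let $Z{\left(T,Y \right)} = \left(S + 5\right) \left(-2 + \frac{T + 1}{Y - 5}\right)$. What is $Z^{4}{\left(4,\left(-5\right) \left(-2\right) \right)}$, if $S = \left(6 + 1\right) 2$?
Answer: $130321$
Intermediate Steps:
$S = 14$ ($S = 7 \cdot 2 = 14$)
$Z{\left(T,Y \right)} = -38 + \frac{19 \left(1 + T\right)}{-5 + Y}$ ($Z{\left(T,Y \right)} = \left(14 + 5\right) \left(-2 + \frac{T + 1}{Y - 5}\right) = 19 \left(-2 + \frac{1 + T}{-5 + Y}\right) = -38 + \frac{19 \left(1 + T\right)}{-5 + Y}$)
$Z^{4}{\left(4,\left(-5\right) \left(-2\right) \right)} = \left(\frac{19 \left(11 + 4 - 2 \left(\left(-5\right) \left(-2\right)\right)\right)}{-5 - -10}\right)^{4} = \left(\frac{19 \left(11 + 4 - 20\right)}{-5 + 10}\right)^{4} = \left(\frac{19 \left(11 + 4 - 20\right)}{5}\right)^{4} = \left(19 \cdot \frac{1}{5} \left(-5\right)\right)^{4} = \left(-19\right)^{4} = 130321$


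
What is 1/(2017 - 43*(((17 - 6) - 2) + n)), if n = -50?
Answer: 1/3780 ≈ 0.00026455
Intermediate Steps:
1/(2017 - 43*(((17 - 6) - 2) + n)) = 1/(2017 - 43*(((17 - 6) - 2) - 50)) = 1/(2017 - 43*((11 - 2) - 50)) = 1/(2017 - 43*(9 - 50)) = 1/(2017 - 43*(-41)) = 1/(2017 + 1763) = 1/3780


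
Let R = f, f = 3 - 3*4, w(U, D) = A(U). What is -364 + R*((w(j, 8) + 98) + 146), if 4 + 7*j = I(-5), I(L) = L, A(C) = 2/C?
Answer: -2546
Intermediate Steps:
j = -9/7 (j = -4/7 + (⅐)*(-5) = -4/7 - 5/7 = -9/7 ≈ -1.2857)
w(U, D) = 2/U
f = -9 (f = 3 - 12 = -9)
R = -9
-364 + R*((w(j, 8) + 98) + 146) = -364 - 9*((2/(-9/7) + 98) + 146) = -364 - 9*((2*(-7/9) + 98) + 146) = -364 - 9*((-14/9 + 98) + 146) = -364 - 9*(868/9 + 146) = -364 - 9*2182/9 = -364 - 2182 = -2546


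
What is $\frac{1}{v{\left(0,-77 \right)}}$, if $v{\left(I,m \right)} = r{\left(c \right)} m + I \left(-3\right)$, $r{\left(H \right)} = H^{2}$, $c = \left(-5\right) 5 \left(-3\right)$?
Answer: $- \frac{1}{433125} \approx -2.3088 \cdot 10^{-6}$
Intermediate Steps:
$c = 75$ ($c = \left(-25\right) \left(-3\right) = 75$)
$v{\left(I,m \right)} = - 3 I + 5625 m$ ($v{\left(I,m \right)} = 75^{2} m + I \left(-3\right) = 5625 m - 3 I = - 3 I + 5625 m$)
$\frac{1}{v{\left(0,-77 \right)}} = \frac{1}{\left(-3\right) 0 + 5625 \left(-77\right)} = \frac{1}{0 - 433125} = \frac{1}{-433125} = - \frac{1}{433125}$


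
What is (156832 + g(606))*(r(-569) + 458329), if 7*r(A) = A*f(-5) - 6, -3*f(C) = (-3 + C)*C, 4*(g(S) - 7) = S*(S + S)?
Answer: 3284610316507/21 ≈ 1.5641e+11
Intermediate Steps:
g(S) = 7 + S**2/2 (g(S) = 7 + (S*(S + S))/4 = 7 + (S*(2*S))/4 = 7 + (2*S**2)/4 = 7 + S**2/2)
f(C) = -C*(-3 + C)/3 (f(C) = -(-3 + C)*C/3 = -C*(-3 + C)/3)
r(A) = -6/7 - 40*A/21 (r(A) = (A*((1/3)*(-5)*(3 - 1*(-5))) - 6)/7 = (A*((1/3)*(-5)*(3 + 5)) - 6)/7 = (A*((1/3)*(-5)*8) - 6)/7 = (A*(-40/3) - 6)/7 = (-40*A/3 - 6)/7 = (-6 - 40*A/3)/7 = -6/7 - 40*A/21)
(156832 + g(606))*(r(-569) + 458329) = (156832 + (7 + (1/2)*606**2))*((-6/7 - 40/21*(-569)) + 458329) = (156832 + (7 + (1/2)*367236))*((-6/7 + 22760/21) + 458329) = (156832 + (7 + 183618))*(22742/21 + 458329) = (156832 + 183625)*(9647651/21) = 340457*(9647651/21) = 3284610316507/21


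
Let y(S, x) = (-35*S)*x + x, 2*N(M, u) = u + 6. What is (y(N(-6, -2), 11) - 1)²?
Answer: 577600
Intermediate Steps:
N(M, u) = 3 + u/2 (N(M, u) = (u + 6)/2 = (6 + u)/2 = 3 + u/2)
y(S, x) = x - 35*S*x (y(S, x) = -35*S*x + x = x - 35*S*x)
(y(N(-6, -2), 11) - 1)² = (11*(1 - 35*(3 + (½)*(-2))) - 1)² = (11*(1 - 35*(3 - 1)) - 1)² = (11*(1 - 35*2) - 1)² = (11*(1 - 70) - 1)² = (11*(-69) - 1)² = (-759 - 1)² = (-760)² = 577600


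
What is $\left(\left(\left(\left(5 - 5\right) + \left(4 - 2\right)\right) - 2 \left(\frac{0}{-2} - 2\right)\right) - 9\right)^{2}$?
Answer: $9$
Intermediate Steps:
$\left(\left(\left(\left(5 - 5\right) + \left(4 - 2\right)\right) - 2 \left(\frac{0}{-2} - 2\right)\right) - 9\right)^{2} = \left(\left(\left(0 + 2\right) - 2 \left(0 \left(- \frac{1}{2}\right) - 2\right)\right) - 9\right)^{2} = \left(\left(2 - 2 \left(0 - 2\right)\right) - 9\right)^{2} = \left(\left(2 - 2 \left(-2\right)\right) - 9\right)^{2} = \left(\left(2 - -4\right) - 9\right)^{2} = \left(\left(2 + 4\right) - 9\right)^{2} = \left(6 - 9\right)^{2} = \left(-3\right)^{2} = 9$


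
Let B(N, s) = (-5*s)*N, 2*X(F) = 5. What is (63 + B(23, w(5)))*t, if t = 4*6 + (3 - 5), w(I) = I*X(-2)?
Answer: -30239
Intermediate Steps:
X(F) = 5/2 (X(F) = (½)*5 = 5/2)
w(I) = 5*I/2 (w(I) = I*(5/2) = 5*I/2)
B(N, s) = -5*N*s
t = 22 (t = 24 - 2 = 22)
(63 + B(23, w(5)))*t = (63 - 5*23*(5/2)*5)*22 = (63 - 5*23*25/2)*22 = (63 - 2875/2)*22 = -2749/2*22 = -30239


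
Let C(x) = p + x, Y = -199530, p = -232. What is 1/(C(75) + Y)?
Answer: -1/199687 ≈ -5.0078e-6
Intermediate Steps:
C(x) = -232 + x
1/(C(75) + Y) = 1/((-232 + 75) - 199530) = 1/(-157 - 199530) = 1/(-199687) = -1/199687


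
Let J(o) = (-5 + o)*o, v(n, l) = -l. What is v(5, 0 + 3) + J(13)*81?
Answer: 8421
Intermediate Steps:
J(o) = o*(-5 + o)
v(5, 0 + 3) + J(13)*81 = -(0 + 3) + (13*(-5 + 13))*81 = -1*3 + (13*8)*81 = -3 + 104*81 = -3 + 8424 = 8421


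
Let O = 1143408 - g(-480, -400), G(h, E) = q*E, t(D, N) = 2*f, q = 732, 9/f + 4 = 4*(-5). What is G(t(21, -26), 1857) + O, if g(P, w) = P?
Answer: 2503212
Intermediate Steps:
f = -3/8 (f = 9/(-4 + 4*(-5)) = 9/(-4 - 20) = 9/(-24) = 9*(-1/24) = -3/8 ≈ -0.37500)
t(D, N) = -¾ (t(D, N) = 2*(-3/8) = -¾)
G(h, E) = 732*E
O = 1143888 (O = 1143408 - 1*(-480) = 1143408 + 480 = 1143888)
G(t(21, -26), 1857) + O = 732*1857 + 1143888 = 1359324 + 1143888 = 2503212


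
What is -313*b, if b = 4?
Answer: -1252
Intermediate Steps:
-313*b = -313*4 = -1252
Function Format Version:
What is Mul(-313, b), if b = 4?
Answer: -1252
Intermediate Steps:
Mul(-313, b) = Mul(-313, 4) = -1252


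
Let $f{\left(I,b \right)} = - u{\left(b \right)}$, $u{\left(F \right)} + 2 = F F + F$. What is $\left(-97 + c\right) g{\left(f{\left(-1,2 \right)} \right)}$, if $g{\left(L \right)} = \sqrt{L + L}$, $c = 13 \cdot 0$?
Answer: $- 194 i \sqrt{2} \approx - 274.36 i$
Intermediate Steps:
$c = 0$
$u{\left(F \right)} = -2 + F + F^{2}$ ($u{\left(F \right)} = -2 + \left(F F + F\right) = -2 + \left(F^{2} + F\right) = -2 + \left(F + F^{2}\right) = -2 + F + F^{2}$)
$f{\left(I,b \right)} = 2 - b - b^{2}$ ($f{\left(I,b \right)} = - (-2 + b + b^{2}) = 2 - b - b^{2}$)
$g{\left(L \right)} = \sqrt{2} \sqrt{L}$ ($g{\left(L \right)} = \sqrt{2 L} = \sqrt{2} \sqrt{L}$)
$\left(-97 + c\right) g{\left(f{\left(-1,2 \right)} \right)} = \left(-97 + 0\right) \sqrt{2} \sqrt{2 - 2 - 2^{2}} = - 97 \sqrt{2} \sqrt{2 - 2 - 4} = - 97 \sqrt{2} \sqrt{-4} = - 97 \sqrt{2} \cdot 2 i = - 97 \cdot 2 i \sqrt{2} = - 194 i \sqrt{2}$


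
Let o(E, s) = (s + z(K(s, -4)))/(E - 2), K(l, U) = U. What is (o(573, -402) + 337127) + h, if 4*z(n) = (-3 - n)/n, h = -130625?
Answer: 1886595839/9136 ≈ 2.0650e+5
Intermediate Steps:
z(n) = (-3 - n)/(4*n) (z(n) = ((-3 - n)/n)/4 = (-3 - n)/(4*n))
o(E, s) = (-1/16 + s)/(-2 + E) (o(E, s) = (s + (1/4)*(-3 - 1*(-4))/(-4))/(E - 2) = (s + (1/4)*(-1/4)*(-3 + 4))/(-2 + E) = (s + (1/4)*(-1/4)*1)/(-2 + E) = (s - 1/16)/(-2 + E) = (-1/16 + s)/(-2 + E))
(o(573, -402) + 337127) + h = ((-1/16 - 402)/(-2 + 573) + 337127) - 130625 = (-6433/16/571 + 337127) - 130625 = ((1/571)*(-6433/16) + 337127) - 130625 = (-6433/9136 + 337127) - 130625 = 3079985839/9136 - 130625 = 1886595839/9136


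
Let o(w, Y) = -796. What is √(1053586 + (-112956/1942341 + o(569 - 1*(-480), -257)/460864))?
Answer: √366424088894978622622690889/18649063388 ≈ 1026.4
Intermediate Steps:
√(1053586 + (-112956/1942341 + o(569 - 1*(-480), -257)/460864)) = √(1053586 + (-112956/1942341 - 796/460864)) = √(1053586 + (-112956*1/1942341 - 796*1/460864)) = √(1053586 + (-37652/647447 - 199/115216)) = √(1053586 - 4466954785/74596253552) = √(78593563927882687/74596253552) = √366424088894978622622690889/18649063388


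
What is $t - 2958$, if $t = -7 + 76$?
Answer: $-2889$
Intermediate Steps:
$t = 69$
$t - 2958 = 69 - 2958 = -2889$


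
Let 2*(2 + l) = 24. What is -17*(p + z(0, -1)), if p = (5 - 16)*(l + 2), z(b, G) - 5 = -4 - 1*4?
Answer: 2295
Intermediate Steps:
z(b, G) = -3 (z(b, G) = 5 + (-4 - 1*4) = 5 + (-4 - 4) = 5 - 8 = -3)
l = 10 (l = -2 + (½)*24 = -2 + 12 = 10)
p = -132 (p = (5 - 16)*(10 + 2) = -11*12 = -132)
-17*(p + z(0, -1)) = -17*(-132 - 3) = -17*(-135) = 2295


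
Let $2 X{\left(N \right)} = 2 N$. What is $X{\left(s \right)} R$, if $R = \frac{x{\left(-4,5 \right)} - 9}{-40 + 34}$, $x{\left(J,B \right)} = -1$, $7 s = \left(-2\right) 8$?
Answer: $- \frac{80}{21} \approx -3.8095$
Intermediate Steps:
$s = - \frac{16}{7}$ ($s = \frac{\left(-2\right) 8}{7} = \frac{1}{7} \left(-16\right) = - \frac{16}{7} \approx -2.2857$)
$R = \frac{5}{3}$ ($R = \frac{-1 - 9}{-40 + 34} = - \frac{10}{-6} = \left(-10\right) \left(- \frac{1}{6}\right) = \frac{5}{3} \approx 1.6667$)
$X{\left(N \right)} = N$ ($X{\left(N \right)} = \frac{2 N}{2} = N$)
$X{\left(s \right)} R = \left(- \frac{16}{7}\right) \frac{5}{3} = - \frac{80}{21}$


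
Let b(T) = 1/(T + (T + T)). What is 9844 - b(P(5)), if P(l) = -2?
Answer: 59065/6 ≈ 9844.2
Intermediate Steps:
b(T) = 1/(3*T) (b(T) = 1/(T + 2*T) = 1/(3*T))
9844 - b(P(5)) = 9844 - 1/(3*(-2)) = 9844 - (-1)/(3*2) = 9844 - 1*(-1/6) = 9844 + 1/6 = 59065/6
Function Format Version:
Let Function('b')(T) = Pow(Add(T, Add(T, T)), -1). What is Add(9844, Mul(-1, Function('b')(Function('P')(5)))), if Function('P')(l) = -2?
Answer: Rational(59065, 6) ≈ 9844.2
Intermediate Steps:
Function('b')(T) = Mul(Rational(1, 3), Pow(T, -1)) (Function('b')(T) = Pow(Add(T, Mul(2, T)), -1) = Pow(Mul(3, T), -1) = Mul(Rational(1, 3), Pow(T, -1)))
Add(9844, Mul(-1, Function('b')(Function('P')(5)))) = Add(9844, Mul(-1, Mul(Rational(1, 3), Pow(-2, -1)))) = Add(9844, Mul(-1, Mul(Rational(1, 3), Rational(-1, 2)))) = Add(9844, Mul(-1, Rational(-1, 6))) = Add(9844, Rational(1, 6)) = Rational(59065, 6)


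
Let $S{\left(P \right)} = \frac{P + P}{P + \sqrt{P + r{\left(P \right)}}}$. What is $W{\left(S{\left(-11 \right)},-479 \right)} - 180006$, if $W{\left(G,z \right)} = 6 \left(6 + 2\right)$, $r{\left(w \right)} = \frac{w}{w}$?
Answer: $-179958$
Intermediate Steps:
$r{\left(w \right)} = 1$
$S{\left(P \right)} = \frac{2 P}{P + \sqrt{1 + P}}$ ($S{\left(P \right)} = \frac{P + P}{P + \sqrt{P + 1}} = \frac{2 P}{P + \sqrt{1 + P}}$)
$W{\left(G,z \right)} = 48$ ($W{\left(G,z \right)} = 6 \cdot 8 = 48$)
$W{\left(S{\left(-11 \right)},-479 \right)} - 180006 = 48 - 180006 = -179958$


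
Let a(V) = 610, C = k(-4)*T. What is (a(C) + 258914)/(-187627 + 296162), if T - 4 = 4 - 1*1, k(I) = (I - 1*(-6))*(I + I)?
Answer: 259524/108535 ≈ 2.3912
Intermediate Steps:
k(I) = 2*I*(6 + I) (k(I) = (I + 6)*(2*I) = (6 + I)*(2*I) = 2*I*(6 + I))
T = 7 (T = 4 + (4 - 1*1) = 4 + (4 - 1) = 4 + 3 = 7)
C = -112 (C = (2*(-4)*(6 - 4))*7 = (2*(-4)*2)*7 = -16*7 = -112)
(a(C) + 258914)/(-187627 + 296162) = (610 + 258914)/(-187627 + 296162) = 259524/108535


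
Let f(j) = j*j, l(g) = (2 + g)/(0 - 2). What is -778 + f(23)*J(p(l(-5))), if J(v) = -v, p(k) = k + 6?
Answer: -9491/2 ≈ -4745.5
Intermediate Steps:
l(g) = -1 - g/2 (l(g) = (2 + g)/(-2) = (2 + g)*(-½) = -1 - g/2)
p(k) = 6 + k
f(j) = j²
-778 + f(23)*J(p(l(-5))) = -778 + 23²*(-(6 + (-1 - ½*(-5)))) = -778 + 529*(-(6 + (-1 + 5/2))) = -778 + 529*(-(6 + 3/2)) = -778 + 529*(-1*15/2) = -778 + 529*(-15/2) = -778 - 7935/2 = -9491/2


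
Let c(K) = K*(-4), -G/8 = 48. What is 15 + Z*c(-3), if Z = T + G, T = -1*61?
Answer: -5325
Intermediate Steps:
T = -61
G = -384 (G = -8*48 = -384)
c(K) = -4*K
Z = -445 (Z = -61 - 384 = -445)
15 + Z*c(-3) = 15 - (-1780)*(-3) = 15 - 445*12 = 15 - 5340 = -5325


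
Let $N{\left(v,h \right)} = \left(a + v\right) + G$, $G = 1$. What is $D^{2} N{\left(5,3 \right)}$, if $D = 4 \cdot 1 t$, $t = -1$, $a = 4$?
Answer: $160$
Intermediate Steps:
$D = -4$ ($D = 4 \cdot 1 \left(-1\right) = 4 \left(-1\right) = -4$)
$N{\left(v,h \right)} = 5 + v$ ($N{\left(v,h \right)} = \left(4 + v\right) + 1 = 5 + v$)
$D^{2} N{\left(5,3 \right)} = \left(-4\right)^{2} \left(5 + 5\right) = 16 \cdot 10 = 160$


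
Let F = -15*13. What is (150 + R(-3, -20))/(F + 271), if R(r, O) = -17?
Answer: 7/4 ≈ 1.7500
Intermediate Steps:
F = -195
(150 + R(-3, -20))/(F + 271) = (150 - 17)/(-195 + 271) = 133/76 = 133*(1/76) = 7/4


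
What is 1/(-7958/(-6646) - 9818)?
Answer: -3323/32621235 ≈ -0.00010187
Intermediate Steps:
1/(-7958/(-6646) - 9818) = 1/(-7958*(-1/6646) - 9818) = 1/(3979/3323 - 9818) = 1/(-32621235/3323) = -3323/32621235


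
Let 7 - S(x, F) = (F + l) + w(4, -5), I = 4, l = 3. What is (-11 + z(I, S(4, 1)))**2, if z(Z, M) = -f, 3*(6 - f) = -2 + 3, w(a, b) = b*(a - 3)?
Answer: 2500/9 ≈ 277.78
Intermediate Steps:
w(a, b) = b*(-3 + a)
S(x, F) = 9 - F (S(x, F) = 7 - ((F + 3) - 5*(-3 + 4)) = 7 - ((3 + F) - 5*1) = 7 - ((3 + F) - 5) = 7 - (-2 + F) = 7 + (2 - F) = 9 - F)
f = 17/3 (f = 6 - (-2 + 3)/3 = 6 - 1/3*1 = 6 - 1/3 = 17/3 ≈ 5.6667)
z(Z, M) = -17/3 (z(Z, M) = -1*17/3 = -17/3)
(-11 + z(I, S(4, 1)))**2 = (-11 - 17/3)**2 = (-50/3)**2 = 2500/9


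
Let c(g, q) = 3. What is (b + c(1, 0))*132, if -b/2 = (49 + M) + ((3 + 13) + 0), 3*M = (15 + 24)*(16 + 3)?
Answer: -81972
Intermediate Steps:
M = 247 (M = ((15 + 24)*(16 + 3))/3 = (39*19)/3 = (⅓)*741 = 247)
b = -624 (b = -2*((49 + 247) + ((3 + 13) + 0)) = -2*(296 + (16 + 0)) = -2*(296 + 16) = -2*312 = -624)
(b + c(1, 0))*132 = (-624 + 3)*132 = -621*132 = -81972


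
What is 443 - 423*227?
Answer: -95578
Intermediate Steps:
443 - 423*227 = 443 - 96021 = -95578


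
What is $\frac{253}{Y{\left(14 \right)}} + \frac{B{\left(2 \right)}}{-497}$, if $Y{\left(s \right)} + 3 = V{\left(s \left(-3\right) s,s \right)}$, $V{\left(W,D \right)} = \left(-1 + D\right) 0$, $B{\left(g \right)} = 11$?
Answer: $- \frac{125774}{1491} \approx -84.355$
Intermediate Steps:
$V{\left(W,D \right)} = 0$
$Y{\left(s \right)} = -3$ ($Y{\left(s \right)} = -3 + 0 = -3$)
$\frac{253}{Y{\left(14 \right)}} + \frac{B{\left(2 \right)}}{-497} = \frac{253}{-3} + \frac{11}{-497} = 253 \left(- \frac{1}{3}\right) + 11 \left(- \frac{1}{497}\right) = - \frac{253}{3} - \frac{11}{497} = - \frac{125774}{1491}$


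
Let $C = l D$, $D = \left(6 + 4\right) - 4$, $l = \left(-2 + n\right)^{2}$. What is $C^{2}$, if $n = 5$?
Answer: $2916$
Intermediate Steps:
$l = 9$ ($l = \left(-2 + 5\right)^{2} = 3^{2} = 9$)
$D = 6$ ($D = 10 - 4 = 6$)
$C = 54$ ($C = 9 \cdot 6 = 54$)
$C^{2} = 54^{2} = 2916$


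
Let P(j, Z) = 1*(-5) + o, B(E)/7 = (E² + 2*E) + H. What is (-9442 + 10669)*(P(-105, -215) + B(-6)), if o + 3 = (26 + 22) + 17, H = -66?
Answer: -290799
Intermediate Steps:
o = 62 (o = -3 + ((26 + 22) + 17) = -3 + (48 + 17) = -3 + 65 = 62)
B(E) = -462 + 7*E² + 14*E (B(E) = 7*((E² + 2*E) - 66) = 7*(-66 + E² + 2*E) = -462 + 7*E² + 14*E)
P(j, Z) = 57 (P(j, Z) = 1*(-5) + 62 = -5 + 62 = 57)
(-9442 + 10669)*(P(-105, -215) + B(-6)) = (-9442 + 10669)*(57 + (-462 + 7*(-6)² + 14*(-6))) = 1227*(57 + (-462 + 7*36 - 84)) = 1227*(57 + (-462 + 252 - 84)) = 1227*(57 - 294) = 1227*(-237) = -290799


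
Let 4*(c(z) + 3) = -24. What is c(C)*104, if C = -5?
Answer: -936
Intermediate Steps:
c(z) = -9 (c(z) = -3 + (1/4)*(-24) = -3 - 6 = -9)
c(C)*104 = -9*104 = -936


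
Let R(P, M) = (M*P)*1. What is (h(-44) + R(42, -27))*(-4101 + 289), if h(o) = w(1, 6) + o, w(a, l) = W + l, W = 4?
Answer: 4452416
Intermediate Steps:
w(a, l) = 4 + l
R(P, M) = M*P
h(o) = 10 + o (h(o) = (4 + 6) + o = 10 + o)
(h(-44) + R(42, -27))*(-4101 + 289) = ((10 - 44) - 27*42)*(-4101 + 289) = (-34 - 1134)*(-3812) = -1168*(-3812) = 4452416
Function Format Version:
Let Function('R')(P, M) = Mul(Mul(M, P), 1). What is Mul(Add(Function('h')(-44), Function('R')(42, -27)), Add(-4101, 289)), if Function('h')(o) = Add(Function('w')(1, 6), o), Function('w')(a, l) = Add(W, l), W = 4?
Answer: 4452416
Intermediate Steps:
Function('w')(a, l) = Add(4, l)
Function('R')(P, M) = Mul(M, P)
Function('h')(o) = Add(10, o) (Function('h')(o) = Add(Add(4, 6), o) = Add(10, o))
Mul(Add(Function('h')(-44), Function('R')(42, -27)), Add(-4101, 289)) = Mul(Add(Add(10, -44), Mul(-27, 42)), Add(-4101, 289)) = Mul(Add(-34, -1134), -3812) = Mul(-1168, -3812) = 4452416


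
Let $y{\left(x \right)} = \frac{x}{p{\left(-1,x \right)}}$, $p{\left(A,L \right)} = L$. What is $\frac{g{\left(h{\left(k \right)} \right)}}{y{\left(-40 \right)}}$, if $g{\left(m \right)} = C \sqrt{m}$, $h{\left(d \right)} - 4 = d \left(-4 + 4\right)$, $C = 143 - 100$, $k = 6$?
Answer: $86$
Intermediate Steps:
$C = 43$
$h{\left(d \right)} = 4$ ($h{\left(d \right)} = 4 + d \left(-4 + 4\right) = 4 + d 0 = 4 + 0 = 4$)
$g{\left(m \right)} = 43 \sqrt{m}$
$y{\left(x \right)} = 1$ ($y{\left(x \right)} = \frac{x}{x} = 1$)
$\frac{g{\left(h{\left(k \right)} \right)}}{y{\left(-40 \right)}} = \frac{43 \sqrt{4}}{1} = 43 \cdot 2 \cdot 1 = 86 \cdot 1 = 86$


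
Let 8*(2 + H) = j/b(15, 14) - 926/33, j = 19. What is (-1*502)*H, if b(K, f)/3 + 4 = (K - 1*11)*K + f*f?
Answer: 91915949/33264 ≈ 2763.2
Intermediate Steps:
b(K, f) = -12 + 3*f² + 3*K*(-11 + K) (b(K, f) = -12 + 3*((K - 1*11)*K + f*f) = -12 + 3*((K - 11)*K + f²) = -12 + 3*((-11 + K)*K + f²) = -12 + 3*(K*(-11 + K) + f²) = -12 + 3*(f² + K*(-11 + K)) = -12 + (3*f² + 3*K*(-11 + K)) = -12 + 3*f² + 3*K*(-11 + K))
H = -366199/66528 (H = -2 + (19/(-12 - 33*15 + 3*15² + 3*14²) - 926/33)/8 = -2 + (19/(-12 - 495 + 3*225 + 3*196) - 926*1/33)/8 = -2 + (19/(-12 - 495 + 675 + 588) - 926/33)/8 = -2 + (19/756 - 926/33)/8 = -2 + (⅛)*(-233143/8316) = -2 - 233143/66528 = -366199/66528 ≈ -5.5044)
(-1*502)*H = -1*502*(-366199/66528) = -502*(-366199/66528) = 91915949/33264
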